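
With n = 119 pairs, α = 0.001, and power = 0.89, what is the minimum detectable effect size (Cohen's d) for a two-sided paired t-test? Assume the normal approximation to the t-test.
d ≈ 0.41

Minimum detectable effect (paired t-test, normal approximation):
d = (z_{α/2} + z_β) / √n
d = (3.291 + 1.227) / √119
d = 4.517 / 10.909
d ≈ 0.41

By Cohen's convention (0.2 small / 0.5 medium / 0.8 large): small effect.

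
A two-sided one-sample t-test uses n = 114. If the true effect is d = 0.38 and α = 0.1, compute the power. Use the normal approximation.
Power ≈ 0.99

Power calculation (one-sample t-test, normal approximation):
z_β = d · √n - z_{α/2}
z_β = 0.38 · √114 - 1.645
z_β = 0.38 · 10.677 - 1.645
z_β = 2.412

Power = Φ(z_β) = Φ(2.412) ≈ 0.992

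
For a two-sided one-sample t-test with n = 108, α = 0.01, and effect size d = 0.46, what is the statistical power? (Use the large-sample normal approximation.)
Power ≈ 0.99

Power calculation (one-sample t-test, normal approximation):
z_β = d · √n - z_{α/2}
z_β = 0.46 · √108 - 2.576
z_β = 0.46 · 10.392 - 2.576
z_β = 2.205

Power = Φ(z_β) = Φ(2.205) ≈ 0.986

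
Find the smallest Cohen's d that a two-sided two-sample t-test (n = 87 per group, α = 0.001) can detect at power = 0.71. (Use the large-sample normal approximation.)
d ≈ 0.58

Minimum detectable effect (two-sample t-test, normal approximation):
d = (z_{α/2} + z_β) / √(n/2)
d = (3.291 + 0.553) / √(87/2)
d = 3.844 / 6.595
d ≈ 0.58

By Cohen's convention (0.2 small / 0.5 medium / 0.8 large): medium effect.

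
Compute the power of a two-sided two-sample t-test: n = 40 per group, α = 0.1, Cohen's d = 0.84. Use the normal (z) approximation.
Power ≈ 0.98

Power calculation (two-sample t-test, normal approximation):
z_β = d · √(n/2) - z_{α/2}
z_β = 0.84 · √(40/2) - 1.645
z_β = 0.84 · 4.472 - 1.645
z_β = 2.112

Power = Φ(z_β) = Φ(2.112) ≈ 0.983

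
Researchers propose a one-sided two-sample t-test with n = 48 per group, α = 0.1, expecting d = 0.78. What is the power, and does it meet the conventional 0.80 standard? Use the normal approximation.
Power ≈ 0.99; the study is adequately powered (power ≥ 0.80)

Power calculation (two-sample t-test, normal approximation):
z_β = d · √(n/2) - z_α
z_β = 0.78 · √(48/2) - 1.282
z_β = 0.78 · 4.899 - 1.282
z_β = 2.540

Power = Φ(z_β) = Φ(2.540) ≈ 0.994

Effect size d = 0.78 is medium by Cohen's convention (0.2/0.5/0.8).

Threshold: power ≥ 0.80 is conventionally adequate.
Power ≈ 0.99 → the study is adequately powered (power ≥ 0.80).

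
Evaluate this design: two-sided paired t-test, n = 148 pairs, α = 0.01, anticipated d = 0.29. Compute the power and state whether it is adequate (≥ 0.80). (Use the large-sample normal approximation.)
Power ≈ 0.83; the study is adequately powered (power ≥ 0.80)

Power calculation (paired t-test, normal approximation):
z_β = d · √n - z_{α/2}
z_β = 0.29 · √148 - 2.576
z_β = 0.29 · 12.166 - 2.576
z_β = 0.952

Power = Φ(z_β) = Φ(0.952) ≈ 0.829

Effect size d = 0.29 is small by Cohen's convention (0.2/0.5/0.8).

Threshold: power ≥ 0.80 is conventionally adequate.
Power ≈ 0.83 → the study is adequately powered (power ≥ 0.80).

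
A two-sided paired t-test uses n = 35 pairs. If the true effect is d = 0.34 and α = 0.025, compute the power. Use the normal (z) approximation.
Power ≈ 0.41

Power calculation (paired t-test, normal approximation):
z_β = d · √n - z_{α/2}
z_β = 0.34 · √35 - 2.241
z_β = 0.34 · 5.916 - 2.241
z_β = -0.230

Power = Φ(z_β) = Φ(-0.230) ≈ 0.409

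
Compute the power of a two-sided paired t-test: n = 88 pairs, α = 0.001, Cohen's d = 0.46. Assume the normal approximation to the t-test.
Power ≈ 0.85

Power calculation (paired t-test, normal approximation):
z_β = d · √n - z_{α/2}
z_β = 0.46 · √88 - 3.291
z_β = 0.46 · 9.381 - 3.291
z_β = 1.025

Power = Φ(z_β) = Φ(1.025) ≈ 0.847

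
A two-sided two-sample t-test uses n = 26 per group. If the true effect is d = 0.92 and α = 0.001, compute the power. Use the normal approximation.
Power ≈ 0.51

Power calculation (two-sample t-test, normal approximation):
z_β = d · √(n/2) - z_{α/2}
z_β = 0.92 · √(26/2) - 3.291
z_β = 0.92 · 3.606 - 3.291
z_β = 0.027

Power = Φ(z_β) = Φ(0.027) ≈ 0.511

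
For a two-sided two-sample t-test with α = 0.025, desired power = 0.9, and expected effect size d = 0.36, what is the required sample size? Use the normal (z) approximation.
n = 192 per group

Sample size formula (two-sample t-test, normal approximation):
n = 2 · ((z_{α/2} + z_β) / d)²

z_{α/2} = 2.241 (for α = 0.025, two-sided)
z_β = 1.282 (for power = 0.9)
d = 0.36

n = 2 · ((2.241 + 1.282) / 0.36)²
n = 2 · (9.786)²
n ≈ 191.53
Round up to the next whole number: n = 192 per group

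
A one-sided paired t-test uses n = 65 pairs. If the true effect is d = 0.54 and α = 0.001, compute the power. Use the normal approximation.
Power ≈ 0.90

Power calculation (paired t-test, normal approximation):
z_β = d · √n - z_α
z_β = 0.54 · √65 - 3.090
z_β = 0.54 · 8.062 - 3.090
z_β = 1.263

Power = Φ(z_β) = Φ(1.263) ≈ 0.897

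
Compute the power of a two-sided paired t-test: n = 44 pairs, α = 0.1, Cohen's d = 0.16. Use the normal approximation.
Power ≈ 0.28

Power calculation (paired t-test, normal approximation):
z_β = d · √n - z_{α/2}
z_β = 0.16 · √44 - 1.645
z_β = 0.16 · 6.633 - 1.645
z_β = -0.584

Power = Φ(z_β) = Φ(-0.584) ≈ 0.280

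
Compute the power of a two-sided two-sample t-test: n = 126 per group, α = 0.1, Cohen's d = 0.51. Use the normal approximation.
Power ≈ 0.99

Power calculation (two-sample t-test, normal approximation):
z_β = d · √(n/2) - z_{α/2}
z_β = 0.51 · √(126/2) - 1.645
z_β = 0.51 · 7.937 - 1.645
z_β = 2.403

Power = Φ(z_β) = Φ(2.403) ≈ 0.992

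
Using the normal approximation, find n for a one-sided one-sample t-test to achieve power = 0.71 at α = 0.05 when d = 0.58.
n = 15

Sample size formula (one-sample t-test, normal approximation):
n = ((z_α + z_β) / d)²

z_α = 1.645 (for α = 0.05, one-sided)
z_β = 0.553 (for power = 0.71)
d = 0.58

n = ((1.645 + 0.553) / 0.58)²
n = (3.790)²
n ≈ 14.36
Round up to the next whole number: n = 15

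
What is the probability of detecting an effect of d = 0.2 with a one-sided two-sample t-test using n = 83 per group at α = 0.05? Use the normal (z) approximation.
Power ≈ 0.36

Power calculation (two-sample t-test, normal approximation):
z_β = d · √(n/2) - z_α
z_β = 0.2 · √(83/2) - 1.645
z_β = 0.2 · 6.442 - 1.645
z_β = -0.356

Power = Φ(z_β) = Φ(-0.356) ≈ 0.361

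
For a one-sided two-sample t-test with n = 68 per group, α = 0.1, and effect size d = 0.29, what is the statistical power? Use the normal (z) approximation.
Power ≈ 0.66

Power calculation (two-sample t-test, normal approximation):
z_β = d · √(n/2) - z_α
z_β = 0.29 · √(68/2) - 1.282
z_β = 0.29 · 5.831 - 1.282
z_β = 0.409

Power = Φ(z_β) = Φ(0.409) ≈ 0.659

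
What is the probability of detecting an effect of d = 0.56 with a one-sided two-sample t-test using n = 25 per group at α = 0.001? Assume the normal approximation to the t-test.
Power ≈ 0.13

Power calculation (two-sample t-test, normal approximation):
z_β = d · √(n/2) - z_α
z_β = 0.56 · √(25/2) - 3.090
z_β = 0.56 · 3.536 - 3.090
z_β = -1.110

Power = Φ(z_β) = Φ(-1.110) ≈ 0.133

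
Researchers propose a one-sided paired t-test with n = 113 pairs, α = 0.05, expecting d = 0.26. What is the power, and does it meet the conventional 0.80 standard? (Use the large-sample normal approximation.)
Power ≈ 0.87; the study is adequately powered (power ≥ 0.80)

Power calculation (paired t-test, normal approximation):
z_β = d · √n - z_α
z_β = 0.26 · √113 - 1.645
z_β = 0.26 · 10.630 - 1.645
z_β = 1.119

Power = Φ(z_β) = Φ(1.119) ≈ 0.868

Effect size d = 0.26 is small by Cohen's convention (0.2/0.5/0.8).

Threshold: power ≥ 0.80 is conventionally adequate.
Power ≈ 0.87 → the study is adequately powered (power ≥ 0.80).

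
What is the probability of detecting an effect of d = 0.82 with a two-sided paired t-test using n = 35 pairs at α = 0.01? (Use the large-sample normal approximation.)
Power ≈ 0.99

Power calculation (paired t-test, normal approximation):
z_β = d · √n - z_{α/2}
z_β = 0.82 · √35 - 2.576
z_β = 0.82 · 5.916 - 2.576
z_β = 2.275

Power = Φ(z_β) = Φ(2.275) ≈ 0.989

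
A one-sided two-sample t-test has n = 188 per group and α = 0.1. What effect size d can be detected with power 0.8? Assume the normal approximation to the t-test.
d ≈ 0.22

Minimum detectable effect (two-sample t-test, normal approximation):
d = (z_α + z_β) / √(n/2)
d = (1.282 + 0.842) / √(188/2)
d = 2.123 / 9.695
d ≈ 0.22

By Cohen's convention (0.2 small / 0.5 medium / 0.8 large): small effect.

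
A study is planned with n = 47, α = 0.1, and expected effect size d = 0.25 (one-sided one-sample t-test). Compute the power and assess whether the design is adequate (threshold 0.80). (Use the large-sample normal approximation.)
Power ≈ 0.67; the study is underpowered (power < 0.80)

Power calculation (one-sample t-test, normal approximation):
z_β = d · √n - z_α
z_β = 0.25 · √47 - 1.282
z_β = 0.25 · 6.856 - 1.282
z_β = 0.432

Power = Φ(z_β) = Φ(0.432) ≈ 0.667

Effect size d = 0.25 is small by Cohen's convention (0.2/0.5/0.8).

Threshold: power ≥ 0.80 is conventionally adequate.
Power ≈ 0.67 → the study is underpowered (power < 0.80).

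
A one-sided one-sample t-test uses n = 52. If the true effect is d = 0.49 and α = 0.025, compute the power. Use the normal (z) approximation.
Power ≈ 0.94

Power calculation (one-sample t-test, normal approximation):
z_β = d · √n - z_α
z_β = 0.49 · √52 - 1.960
z_β = 0.49 · 7.211 - 1.960
z_β = 1.573

Power = Φ(z_β) = Φ(1.573) ≈ 0.942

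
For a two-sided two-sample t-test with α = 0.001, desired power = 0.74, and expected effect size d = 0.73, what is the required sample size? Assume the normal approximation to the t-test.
n = 59 per group

Sample size formula (two-sample t-test, normal approximation):
n = 2 · ((z_{α/2} + z_β) / d)²

z_{α/2} = 3.291 (for α = 0.001, two-sided)
z_β = 0.643 (for power = 0.74)
d = 0.73

n = 2 · ((3.291 + 0.643) / 0.73)²
n = 2 · (5.389)²
n ≈ 58.08
Round up to the next whole number: n = 59 per group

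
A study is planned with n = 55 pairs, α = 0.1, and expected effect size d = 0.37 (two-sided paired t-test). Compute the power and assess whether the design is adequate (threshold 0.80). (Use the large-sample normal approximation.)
Power ≈ 0.86; the study is adequately powered (power ≥ 0.80)

Power calculation (paired t-test, normal approximation):
z_β = d · √n - z_{α/2}
z_β = 0.37 · √55 - 1.645
z_β = 0.37 · 7.416 - 1.645
z_β = 1.099

Power = Φ(z_β) = Φ(1.099) ≈ 0.864

Effect size d = 0.37 is small by Cohen's convention (0.2/0.5/0.8).

Threshold: power ≥ 0.80 is conventionally adequate.
Power ≈ 0.86 → the study is adequately powered (power ≥ 0.80).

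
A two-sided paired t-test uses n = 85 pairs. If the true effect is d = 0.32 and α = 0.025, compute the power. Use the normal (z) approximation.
Power ≈ 0.76

Power calculation (paired t-test, normal approximation):
z_β = d · √n - z_{α/2}
z_β = 0.32 · √85 - 2.241
z_β = 0.32 · 9.220 - 2.241
z_β = 0.709

Power = Φ(z_β) = Φ(0.709) ≈ 0.761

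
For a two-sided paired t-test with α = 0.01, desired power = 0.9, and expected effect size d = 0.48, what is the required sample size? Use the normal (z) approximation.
n = 65 pairs

Sample size formula (paired t-test, normal approximation):
n = ((z_{α/2} + z_β) / d)²

z_{α/2} = 2.576 (for α = 0.01, two-sided)
z_β = 1.282 (for power = 0.9)
d = 0.48

n = ((2.576 + 1.282) / 0.48)²
n = (8.038)²
n ≈ 64.61
Round up to the next whole number: n = 65 pairs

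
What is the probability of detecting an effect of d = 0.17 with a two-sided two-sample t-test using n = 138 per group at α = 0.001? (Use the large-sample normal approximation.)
Power ≈ 0.03

Power calculation (two-sample t-test, normal approximation):
z_β = d · √(n/2) - z_{α/2}
z_β = 0.17 · √(138/2) - 3.291
z_β = 0.17 · 8.307 - 3.291
z_β = -1.878

Power = Φ(z_β) = Φ(-1.878) ≈ 0.030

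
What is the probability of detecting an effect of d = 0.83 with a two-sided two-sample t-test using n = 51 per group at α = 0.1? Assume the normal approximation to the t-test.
Power ≈ 0.99

Power calculation (two-sample t-test, normal approximation):
z_β = d · √(n/2) - z_{α/2}
z_β = 0.83 · √(51/2) - 1.645
z_β = 0.83 · 5.050 - 1.645
z_β = 2.546

Power = Φ(z_β) = Φ(2.546) ≈ 0.995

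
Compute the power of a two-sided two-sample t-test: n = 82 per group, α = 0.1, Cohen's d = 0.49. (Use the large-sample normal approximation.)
Power ≈ 0.93

Power calculation (two-sample t-test, normal approximation):
z_β = d · √(n/2) - z_{α/2}
z_β = 0.49 · √(82/2) - 1.645
z_β = 0.49 · 6.403 - 1.645
z_β = 1.493

Power = Φ(z_β) = Φ(1.493) ≈ 0.932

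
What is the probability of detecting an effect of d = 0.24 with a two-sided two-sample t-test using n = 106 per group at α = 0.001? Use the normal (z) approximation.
Power ≈ 0.06

Power calculation (two-sample t-test, normal approximation):
z_β = d · √(n/2) - z_{α/2}
z_β = 0.24 · √(106/2) - 3.291
z_β = 0.24 · 7.280 - 3.291
z_β = -1.543

Power = Φ(z_β) = Φ(-1.543) ≈ 0.061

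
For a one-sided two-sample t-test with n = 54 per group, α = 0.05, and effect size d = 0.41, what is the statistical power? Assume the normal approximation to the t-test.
Power ≈ 0.69

Power calculation (two-sample t-test, normal approximation):
z_β = d · √(n/2) - z_α
z_β = 0.41 · √(54/2) - 1.645
z_β = 0.41 · 5.196 - 1.645
z_β = 0.486

Power = Φ(z_β) = Φ(0.486) ≈ 0.686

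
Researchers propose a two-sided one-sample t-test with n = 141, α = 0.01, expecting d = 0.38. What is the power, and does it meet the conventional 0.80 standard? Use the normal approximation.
Power ≈ 0.97; the study is adequately powered (power ≥ 0.80)

Power calculation (one-sample t-test, normal approximation):
z_β = d · √n - z_{α/2}
z_β = 0.38 · √141 - 2.576
z_β = 0.38 · 11.874 - 2.576
z_β = 1.936

Power = Φ(z_β) = Φ(1.936) ≈ 0.974

Effect size d = 0.38 is small by Cohen's convention (0.2/0.5/0.8).

Threshold: power ≥ 0.80 is conventionally adequate.
Power ≈ 0.97 → the study is adequately powered (power ≥ 0.80).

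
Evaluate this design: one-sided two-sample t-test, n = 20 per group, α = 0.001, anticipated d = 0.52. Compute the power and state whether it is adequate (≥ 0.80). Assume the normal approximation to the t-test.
Power ≈ 0.07; the study is underpowered (power < 0.80)

Power calculation (two-sample t-test, normal approximation):
z_β = d · √(n/2) - z_α
z_β = 0.52 · √(20/2) - 3.090
z_β = 0.52 · 3.162 - 3.090
z_β = -1.446

Power = Φ(z_β) = Φ(-1.446) ≈ 0.074

Effect size d = 0.52 is medium by Cohen's convention (0.2/0.5/0.8).

Threshold: power ≥ 0.80 is conventionally adequate.
Power ≈ 0.07 → the study is underpowered (power < 0.80).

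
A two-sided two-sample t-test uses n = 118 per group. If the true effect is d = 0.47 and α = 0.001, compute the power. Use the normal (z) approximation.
Power ≈ 0.63

Power calculation (two-sample t-test, normal approximation):
z_β = d · √(n/2) - z_{α/2}
z_β = 0.47 · √(118/2) - 3.291
z_β = 0.47 · 7.681 - 3.291
z_β = 0.320

Power = Φ(z_β) = Φ(0.320) ≈ 0.625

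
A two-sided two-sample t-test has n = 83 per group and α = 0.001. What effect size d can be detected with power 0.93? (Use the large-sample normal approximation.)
d ≈ 0.74

Minimum detectable effect (two-sample t-test, normal approximation):
d = (z_{α/2} + z_β) / √(n/2)
d = (3.291 + 1.476) / √(83/2)
d = 4.766 / 6.442
d ≈ 0.74

By Cohen's convention (0.2 small / 0.5 medium / 0.8 large): medium effect.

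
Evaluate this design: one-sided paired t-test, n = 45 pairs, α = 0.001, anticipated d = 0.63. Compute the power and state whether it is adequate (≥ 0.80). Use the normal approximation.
Power ≈ 0.87; the study is adequately powered (power ≥ 0.80)

Power calculation (paired t-test, normal approximation):
z_β = d · √n - z_α
z_β = 0.63 · √45 - 3.090
z_β = 0.63 · 6.708 - 3.090
z_β = 1.136

Power = Φ(z_β) = Φ(1.136) ≈ 0.872

Effect size d = 0.63 is medium by Cohen's convention (0.2/0.5/0.8).

Threshold: power ≥ 0.80 is conventionally adequate.
Power ≈ 0.87 → the study is adequately powered (power ≥ 0.80).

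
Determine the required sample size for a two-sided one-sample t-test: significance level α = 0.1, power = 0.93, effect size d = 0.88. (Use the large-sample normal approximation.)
n = 13

Sample size formula (one-sample t-test, normal approximation):
n = ((z_{α/2} + z_β) / d)²

z_{α/2} = 1.645 (for α = 0.1, two-sided)
z_β = 1.476 (for power = 0.93)
d = 0.88

n = ((1.645 + 1.476) / 0.88)²
n = (3.547)²
n ≈ 12.58
Round up to the next whole number: n = 13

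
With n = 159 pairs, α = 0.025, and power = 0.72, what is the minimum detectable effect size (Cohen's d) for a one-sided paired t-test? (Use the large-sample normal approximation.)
d ≈ 0.20

Minimum detectable effect (paired t-test, normal approximation):
d = (z_α + z_β) / √n
d = (1.960 + 0.583) / √159
d = 2.543 / 12.610
d ≈ 0.20

By Cohen's convention (0.2 small / 0.5 medium / 0.8 large): small effect.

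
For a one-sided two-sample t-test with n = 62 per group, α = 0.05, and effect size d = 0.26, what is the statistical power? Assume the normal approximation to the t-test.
Power ≈ 0.42

Power calculation (two-sample t-test, normal approximation):
z_β = d · √(n/2) - z_α
z_β = 0.26 · √(62/2) - 1.645
z_β = 0.26 · 5.568 - 1.645
z_β = -0.197

Power = Φ(z_β) = Φ(-0.197) ≈ 0.422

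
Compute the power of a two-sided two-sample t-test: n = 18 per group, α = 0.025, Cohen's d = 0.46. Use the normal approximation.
Power ≈ 0.19

Power calculation (two-sample t-test, normal approximation):
z_β = d · √(n/2) - z_{α/2}
z_β = 0.46 · √(18/2) - 2.241
z_β = 0.46 · 3.000 - 2.241
z_β = -0.861

Power = Φ(z_β) = Φ(-0.861) ≈ 0.195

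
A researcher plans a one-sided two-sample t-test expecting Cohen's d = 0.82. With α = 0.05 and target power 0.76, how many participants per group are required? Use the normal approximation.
n = 17 per group

Sample size formula (two-sample t-test, normal approximation):
n = 2 · ((z_α + z_β) / d)²

z_α = 1.645 (for α = 0.05, one-sided)
z_β = 0.706 (for power = 0.76)
d = 0.82

n = 2 · ((1.645 + 0.706) / 0.82)²
n = 2 · (2.867)²
n ≈ 16.44
Round up to the next whole number: n = 17 per group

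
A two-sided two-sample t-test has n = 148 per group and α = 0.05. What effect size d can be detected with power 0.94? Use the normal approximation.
d ≈ 0.41

Minimum detectable effect (two-sample t-test, normal approximation):
d = (z_{α/2} + z_β) / √(n/2)
d = (1.960 + 1.555) / √(148/2)
d = 3.515 / 8.602
d ≈ 0.41

By Cohen's convention (0.2 small / 0.5 medium / 0.8 large): small effect.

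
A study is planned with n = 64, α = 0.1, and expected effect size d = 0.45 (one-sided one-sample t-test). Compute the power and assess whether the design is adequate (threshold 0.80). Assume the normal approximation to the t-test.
Power ≈ 0.99; the study is adequately powered (power ≥ 0.80)

Power calculation (one-sample t-test, normal approximation):
z_β = d · √n - z_α
z_β = 0.45 · √64 - 1.282
z_β = 0.45 · 8.000 - 1.282
z_β = 2.318

Power = Φ(z_β) = Φ(2.318) ≈ 0.990

Effect size d = 0.45 is small by Cohen's convention (0.2/0.5/0.8).

Threshold: power ≥ 0.80 is conventionally adequate.
Power ≈ 0.99 → the study is adequately powered (power ≥ 0.80).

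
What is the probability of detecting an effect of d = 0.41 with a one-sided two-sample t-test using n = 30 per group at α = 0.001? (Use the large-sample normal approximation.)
Power ≈ 0.07

Power calculation (two-sample t-test, normal approximation):
z_β = d · √(n/2) - z_α
z_β = 0.41 · √(30/2) - 3.090
z_β = 0.41 · 3.873 - 3.090
z_β = -1.502

Power = Φ(z_β) = Φ(-1.502) ≈ 0.067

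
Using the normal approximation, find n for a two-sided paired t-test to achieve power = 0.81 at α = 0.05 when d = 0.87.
n = 11 pairs

Sample size formula (paired t-test, normal approximation):
n = ((z_{α/2} + z_β) / d)²

z_{α/2} = 1.960 (for α = 0.05, two-sided)
z_β = 0.878 (for power = 0.81)
d = 0.87

n = ((1.960 + 0.878) / 0.87)²
n = (3.262)²
n ≈ 10.64
Round up to the next whole number: n = 11 pairs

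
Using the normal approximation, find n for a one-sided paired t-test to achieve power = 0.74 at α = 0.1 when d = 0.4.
n = 24 pairs

Sample size formula (paired t-test, normal approximation):
n = ((z_α + z_β) / d)²

z_α = 1.282 (for α = 0.1, one-sided)
z_β = 0.643 (for power = 0.74)
d = 0.4

n = ((1.282 + 0.643) / 0.4)²
n = (4.813)²
n ≈ 23.16
Round up to the next whole number: n = 24 pairs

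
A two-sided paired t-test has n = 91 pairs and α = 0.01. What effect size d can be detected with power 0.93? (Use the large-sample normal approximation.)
d ≈ 0.42

Minimum detectable effect (paired t-test, normal approximation):
d = (z_{α/2} + z_β) / √n
d = (2.576 + 1.476) / √91
d = 4.052 / 9.539
d ≈ 0.42

By Cohen's convention (0.2 small / 0.5 medium / 0.8 large): small effect.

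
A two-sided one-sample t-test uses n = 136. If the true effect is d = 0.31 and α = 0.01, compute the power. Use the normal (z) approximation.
Power ≈ 0.85

Power calculation (one-sample t-test, normal approximation):
z_β = d · √n - z_{α/2}
z_β = 0.31 · √136 - 2.576
z_β = 0.31 · 11.662 - 2.576
z_β = 1.039

Power = Φ(z_β) = Φ(1.039) ≈ 0.851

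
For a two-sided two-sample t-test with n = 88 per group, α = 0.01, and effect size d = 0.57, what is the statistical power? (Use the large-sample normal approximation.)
Power ≈ 0.89

Power calculation (two-sample t-test, normal approximation):
z_β = d · √(n/2) - z_{α/2}
z_β = 0.57 · √(88/2) - 2.576
z_β = 0.57 · 6.633 - 2.576
z_β = 1.205

Power = Φ(z_β) = Φ(1.205) ≈ 0.886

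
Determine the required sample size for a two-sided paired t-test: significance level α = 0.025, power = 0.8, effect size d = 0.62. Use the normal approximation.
n = 25 pairs

Sample size formula (paired t-test, normal approximation):
n = ((z_{α/2} + z_β) / d)²

z_{α/2} = 2.241 (for α = 0.025, two-sided)
z_β = 0.842 (for power = 0.8)
d = 0.62

n = ((2.241 + 0.842) / 0.62)²
n = (4.973)²
n ≈ 24.73
Round up to the next whole number: n = 25 pairs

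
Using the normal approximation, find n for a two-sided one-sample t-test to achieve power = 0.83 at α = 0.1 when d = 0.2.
n = 169

Sample size formula (one-sample t-test, normal approximation):
n = ((z_{α/2} + z_β) / d)²

z_{α/2} = 1.645 (for α = 0.1, two-sided)
z_β = 0.954 (for power = 0.83)
d = 0.2

n = ((1.645 + 0.954) / 0.2)²
n = (12.995)²
n ≈ 168.87
Round up to the next whole number: n = 169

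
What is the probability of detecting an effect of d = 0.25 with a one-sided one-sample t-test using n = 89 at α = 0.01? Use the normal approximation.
Power ≈ 0.51

Power calculation (one-sample t-test, normal approximation):
z_β = d · √n - z_α
z_β = 0.25 · √89 - 2.326
z_β = 0.25 · 9.434 - 2.326
z_β = 0.032

Power = Φ(z_β) = Φ(0.032) ≈ 0.513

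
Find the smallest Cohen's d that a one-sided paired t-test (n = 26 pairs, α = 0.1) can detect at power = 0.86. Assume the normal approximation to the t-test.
d ≈ 0.46

Minimum detectable effect (paired t-test, normal approximation):
d = (z_α + z_β) / √n
d = (1.282 + 1.080) / √26
d = 2.362 / 5.099
d ≈ 0.46

By Cohen's convention (0.2 small / 0.5 medium / 0.8 large): small effect.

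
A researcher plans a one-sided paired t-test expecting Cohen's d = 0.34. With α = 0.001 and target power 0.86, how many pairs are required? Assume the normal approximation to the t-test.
n = 151 pairs

Sample size formula (paired t-test, normal approximation):
n = ((z_α + z_β) / d)²

z_α = 3.090 (for α = 0.001, one-sided)
z_β = 1.080 (for power = 0.86)
d = 0.34

n = ((3.090 + 1.080) / 0.34)²
n = (12.265)²
n ≈ 150.43
Round up to the next whole number: n = 151 pairs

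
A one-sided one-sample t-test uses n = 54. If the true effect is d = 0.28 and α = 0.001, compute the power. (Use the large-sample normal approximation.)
Power ≈ 0.15

Power calculation (one-sample t-test, normal approximation):
z_β = d · √n - z_α
z_β = 0.28 · √54 - 3.090
z_β = 0.28 · 7.348 - 3.090
z_β = -1.033

Power = Φ(z_β) = Φ(-1.033) ≈ 0.151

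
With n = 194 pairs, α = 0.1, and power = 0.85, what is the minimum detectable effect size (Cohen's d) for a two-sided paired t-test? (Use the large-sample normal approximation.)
d ≈ 0.19

Minimum detectable effect (paired t-test, normal approximation):
d = (z_{α/2} + z_β) / √n
d = (1.645 + 1.036) / √194
d = 2.681 / 13.928
d ≈ 0.19

By Cohen's convention (0.2 small / 0.5 medium / 0.8 large): very small effect.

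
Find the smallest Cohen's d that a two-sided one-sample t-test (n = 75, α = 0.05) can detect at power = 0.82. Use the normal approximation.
d ≈ 0.33

Minimum detectable effect (one-sample t-test, normal approximation):
d = (z_{α/2} + z_β) / √n
d = (1.960 + 0.915) / √75
d = 2.875 / 8.660
d ≈ 0.33

By Cohen's convention (0.2 small / 0.5 medium / 0.8 large): small effect.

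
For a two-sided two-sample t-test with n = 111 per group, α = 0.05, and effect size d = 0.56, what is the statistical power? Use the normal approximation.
Power ≈ 0.99

Power calculation (two-sample t-test, normal approximation):
z_β = d · √(n/2) - z_{α/2}
z_β = 0.56 · √(111/2) - 1.960
z_β = 0.56 · 7.450 - 1.960
z_β = 2.212

Power = Φ(z_β) = Φ(2.212) ≈ 0.987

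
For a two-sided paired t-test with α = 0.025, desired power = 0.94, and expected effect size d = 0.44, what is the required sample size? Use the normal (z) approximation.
n = 75 pairs

Sample size formula (paired t-test, normal approximation):
n = ((z_{α/2} + z_β) / d)²

z_{α/2} = 2.241 (for α = 0.025, two-sided)
z_β = 1.555 (for power = 0.94)
d = 0.44

n = ((2.241 + 1.555) / 0.44)²
n = (8.627)²
n ≈ 74.43
Round up to the next whole number: n = 75 pairs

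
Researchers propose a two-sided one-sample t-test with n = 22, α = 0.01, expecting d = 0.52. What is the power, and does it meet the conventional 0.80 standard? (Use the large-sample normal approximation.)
Power ≈ 0.45; the study is underpowered (power < 0.80)

Power calculation (one-sample t-test, normal approximation):
z_β = d · √n - z_{α/2}
z_β = 0.52 · √22 - 2.576
z_β = 0.52 · 4.690 - 2.576
z_β = -0.137

Power = Φ(z_β) = Φ(-0.137) ≈ 0.446

Effect size d = 0.52 is medium by Cohen's convention (0.2/0.5/0.8).

Threshold: power ≥ 0.80 is conventionally adequate.
Power ≈ 0.45 → the study is underpowered (power < 0.80).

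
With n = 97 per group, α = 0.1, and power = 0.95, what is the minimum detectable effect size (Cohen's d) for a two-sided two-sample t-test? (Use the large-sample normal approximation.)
d ≈ 0.47

Minimum detectable effect (two-sample t-test, normal approximation):
d = (z_{α/2} + z_β) / √(n/2)
d = (1.645 + 1.645) / √(97/2)
d = 3.290 / 6.964
d ≈ 0.47

By Cohen's convention (0.2 small / 0.5 medium / 0.8 large): small effect.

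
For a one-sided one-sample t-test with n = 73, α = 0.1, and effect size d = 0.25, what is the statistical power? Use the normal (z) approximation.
Power ≈ 0.80

Power calculation (one-sample t-test, normal approximation):
z_β = d · √n - z_α
z_β = 0.25 · √73 - 1.282
z_β = 0.25 · 8.544 - 1.282
z_β = 0.854

Power = Φ(z_β) = Φ(0.854) ≈ 0.804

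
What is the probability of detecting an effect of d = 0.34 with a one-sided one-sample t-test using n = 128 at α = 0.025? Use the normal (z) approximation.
Power ≈ 0.97

Power calculation (one-sample t-test, normal approximation):
z_β = d · √n - z_α
z_β = 0.34 · √128 - 1.960
z_β = 0.34 · 11.314 - 1.960
z_β = 1.887

Power = Φ(z_β) = Φ(1.887) ≈ 0.970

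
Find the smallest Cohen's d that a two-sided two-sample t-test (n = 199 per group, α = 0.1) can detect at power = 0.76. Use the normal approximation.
d ≈ 0.24

Minimum detectable effect (two-sample t-test, normal approximation):
d = (z_{α/2} + z_β) / √(n/2)
d = (1.645 + 0.706) / √(199/2)
d = 2.351 / 9.975
d ≈ 0.24

By Cohen's convention (0.2 small / 0.5 medium / 0.8 large): small effect.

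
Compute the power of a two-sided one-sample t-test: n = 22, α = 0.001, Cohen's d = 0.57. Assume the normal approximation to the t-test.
Power ≈ 0.27

Power calculation (one-sample t-test, normal approximation):
z_β = d · √n - z_{α/2}
z_β = 0.57 · √22 - 3.291
z_β = 0.57 · 4.690 - 3.291
z_β = -0.617

Power = Φ(z_β) = Φ(-0.617) ≈ 0.269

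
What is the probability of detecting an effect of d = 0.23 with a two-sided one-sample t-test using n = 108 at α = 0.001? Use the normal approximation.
Power ≈ 0.18

Power calculation (one-sample t-test, normal approximation):
z_β = d · √n - z_{α/2}
z_β = 0.23 · √108 - 3.291
z_β = 0.23 · 10.392 - 3.291
z_β = -0.900

Power = Φ(z_β) = Φ(-0.900) ≈ 0.184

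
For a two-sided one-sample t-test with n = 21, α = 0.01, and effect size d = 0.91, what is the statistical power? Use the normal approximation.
Power ≈ 0.94

Power calculation (one-sample t-test, normal approximation):
z_β = d · √n - z_{α/2}
z_β = 0.91 · √21 - 2.576
z_β = 0.91 · 4.583 - 2.576
z_β = 1.594

Power = Φ(z_β) = Φ(1.594) ≈ 0.945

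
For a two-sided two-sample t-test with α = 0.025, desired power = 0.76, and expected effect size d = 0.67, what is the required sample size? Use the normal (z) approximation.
n = 39 per group

Sample size formula (two-sample t-test, normal approximation):
n = 2 · ((z_{α/2} + z_β) / d)²

z_{α/2} = 2.241 (for α = 0.025, two-sided)
z_β = 0.706 (for power = 0.76)
d = 0.67

n = 2 · ((2.241 + 0.706) / 0.67)²
n = 2 · (4.399)²
n ≈ 38.70
Round up to the next whole number: n = 39 per group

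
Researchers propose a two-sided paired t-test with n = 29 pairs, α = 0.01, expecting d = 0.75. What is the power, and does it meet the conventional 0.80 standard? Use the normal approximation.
Power ≈ 0.93; the study is adequately powered (power ≥ 0.80)

Power calculation (paired t-test, normal approximation):
z_β = d · √n - z_{α/2}
z_β = 0.75 · √29 - 2.576
z_β = 0.75 · 5.385 - 2.576
z_β = 1.463

Power = Φ(z_β) = Φ(1.463) ≈ 0.928

Effect size d = 0.75 is medium by Cohen's convention (0.2/0.5/0.8).

Threshold: power ≥ 0.80 is conventionally adequate.
Power ≈ 0.93 → the study is adequately powered (power ≥ 0.80).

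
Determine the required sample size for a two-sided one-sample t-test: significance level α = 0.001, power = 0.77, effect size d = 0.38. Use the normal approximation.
n = 113

Sample size formula (one-sample t-test, normal approximation):
n = ((z_{α/2} + z_β) / d)²

z_{α/2} = 3.291 (for α = 0.001, two-sided)
z_β = 0.739 (for power = 0.77)
d = 0.38

n = ((3.291 + 0.739) / 0.38)²
n = (10.605)²
n ≈ 112.47
Round up to the next whole number: n = 113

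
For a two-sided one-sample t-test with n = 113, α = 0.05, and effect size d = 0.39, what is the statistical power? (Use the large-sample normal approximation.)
Power ≈ 0.99

Power calculation (one-sample t-test, normal approximation):
z_β = d · √n - z_{α/2}
z_β = 0.39 · √113 - 1.960
z_β = 0.39 · 10.630 - 1.960
z_β = 2.186

Power = Φ(z_β) = Φ(2.186) ≈ 0.986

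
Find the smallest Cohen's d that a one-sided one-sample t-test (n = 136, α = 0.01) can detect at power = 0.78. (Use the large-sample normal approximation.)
d ≈ 0.27

Minimum detectable effect (one-sample t-test, normal approximation):
d = (z_α + z_β) / √n
d = (2.326 + 0.772) / √136
d = 3.099 / 11.662
d ≈ 0.27

By Cohen's convention (0.2 small / 0.5 medium / 0.8 large): small effect.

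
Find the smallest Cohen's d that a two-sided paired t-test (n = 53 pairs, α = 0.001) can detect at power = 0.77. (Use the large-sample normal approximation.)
d ≈ 0.55

Minimum detectable effect (paired t-test, normal approximation):
d = (z_{α/2} + z_β) / √n
d = (3.291 + 0.739) / √53
d = 4.029 / 7.280
d ≈ 0.55

By Cohen's convention (0.2 small / 0.5 medium / 0.8 large): medium effect.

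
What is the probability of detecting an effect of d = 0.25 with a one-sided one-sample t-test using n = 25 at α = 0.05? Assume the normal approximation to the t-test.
Power ≈ 0.35

Power calculation (one-sample t-test, normal approximation):
z_β = d · √n - z_α
z_β = 0.25 · √25 - 1.645
z_β = 0.25 · 5.000 - 1.645
z_β = -0.395

Power = Φ(z_β) = Φ(-0.395) ≈ 0.346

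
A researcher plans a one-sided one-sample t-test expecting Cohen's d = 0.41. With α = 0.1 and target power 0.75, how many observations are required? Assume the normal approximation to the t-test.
n = 23

Sample size formula (one-sample t-test, normal approximation):
n = ((z_α + z_β) / d)²

z_α = 1.282 (for α = 0.1, one-sided)
z_β = 0.674 (for power = 0.75)
d = 0.41

n = ((1.282 + 0.674) / 0.41)²
n = (4.771)²
n ≈ 22.76
Round up to the next whole number: n = 23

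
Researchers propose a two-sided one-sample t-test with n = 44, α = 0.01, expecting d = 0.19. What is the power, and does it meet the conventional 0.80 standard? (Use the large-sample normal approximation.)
Power ≈ 0.09; the study is underpowered (power < 0.80)

Power calculation (one-sample t-test, normal approximation):
z_β = d · √n - z_{α/2}
z_β = 0.19 · √44 - 2.576
z_β = 0.19 · 6.633 - 2.576
z_β = -1.316

Power = Φ(z_β) = Φ(-1.316) ≈ 0.094

Effect size d = 0.19 is very small by Cohen's convention (0.2/0.5/0.8).

Threshold: power ≥ 0.80 is conventionally adequate.
Power ≈ 0.09 → the study is underpowered (power < 0.80).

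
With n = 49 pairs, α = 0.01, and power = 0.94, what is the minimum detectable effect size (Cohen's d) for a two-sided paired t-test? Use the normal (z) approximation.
d ≈ 0.59

Minimum detectable effect (paired t-test, normal approximation):
d = (z_{α/2} + z_β) / √n
d = (2.576 + 1.555) / √49
d = 4.131 / 7.000
d ≈ 0.59

By Cohen's convention (0.2 small / 0.5 medium / 0.8 large): medium effect.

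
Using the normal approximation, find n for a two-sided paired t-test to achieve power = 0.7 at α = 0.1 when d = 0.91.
n = 6 pairs

Sample size formula (paired t-test, normal approximation):
n = ((z_{α/2} + z_β) / d)²

z_{α/2} = 1.645 (for α = 0.1, two-sided)
z_β = 0.524 (for power = 0.7)
d = 0.91

n = ((1.645 + 0.524) / 0.91)²
n = (2.384)²
n ≈ 5.68
Round up to the next whole number: n = 6 pairs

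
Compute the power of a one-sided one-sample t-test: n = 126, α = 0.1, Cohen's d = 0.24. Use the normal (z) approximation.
Power ≈ 0.92

Power calculation (one-sample t-test, normal approximation):
z_β = d · √n - z_α
z_β = 0.24 · √126 - 1.282
z_β = 0.24 · 11.225 - 1.282
z_β = 1.412

Power = Φ(z_β) = Φ(1.412) ≈ 0.921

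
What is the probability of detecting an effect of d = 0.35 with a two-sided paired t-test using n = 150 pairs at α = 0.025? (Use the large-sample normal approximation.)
Power ≈ 0.98

Power calculation (paired t-test, normal approximation):
z_β = d · √n - z_{α/2}
z_β = 0.35 · √150 - 2.241
z_β = 0.35 · 12.247 - 2.241
z_β = 2.045

Power = Φ(z_β) = Φ(2.045) ≈ 0.980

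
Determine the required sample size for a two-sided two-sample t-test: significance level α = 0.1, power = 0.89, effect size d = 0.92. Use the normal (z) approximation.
n = 20 per group

Sample size formula (two-sample t-test, normal approximation):
n = 2 · ((z_{α/2} + z_β) / d)²

z_{α/2} = 1.645 (for α = 0.1, two-sided)
z_β = 1.227 (for power = 0.89)
d = 0.92

n = 2 · ((1.645 + 1.227) / 0.92)²
n = 2 · (3.122)²
n ≈ 19.49
Round up to the next whole number: n = 20 per group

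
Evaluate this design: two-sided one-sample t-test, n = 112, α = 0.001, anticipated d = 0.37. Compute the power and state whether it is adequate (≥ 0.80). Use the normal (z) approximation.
Power ≈ 0.73; the study is underpowered (power < 0.80)

Power calculation (one-sample t-test, normal approximation):
z_β = d · √n - z_{α/2}
z_β = 0.37 · √112 - 3.291
z_β = 0.37 · 10.583 - 3.291
z_β = 0.625

Power = Φ(z_β) = Φ(0.625) ≈ 0.734

Effect size d = 0.37 is small by Cohen's convention (0.2/0.5/0.8).

Threshold: power ≥ 0.80 is conventionally adequate.
Power ≈ 0.73 → the study is underpowered (power < 0.80).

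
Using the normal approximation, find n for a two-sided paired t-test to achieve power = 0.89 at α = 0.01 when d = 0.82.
n = 22 pairs

Sample size formula (paired t-test, normal approximation):
n = ((z_{α/2} + z_β) / d)²

z_{α/2} = 2.576 (for α = 0.01, two-sided)
z_β = 1.227 (for power = 0.89)
d = 0.82

n = ((2.576 + 1.227) / 0.82)²
n = (4.638)²
n ≈ 21.51
Round up to the next whole number: n = 22 pairs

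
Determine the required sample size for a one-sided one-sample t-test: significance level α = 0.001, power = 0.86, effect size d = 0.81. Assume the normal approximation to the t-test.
n = 27

Sample size formula (one-sample t-test, normal approximation):
n = ((z_α + z_β) / d)²

z_α = 3.090 (for α = 0.001, one-sided)
z_β = 1.080 (for power = 0.86)
d = 0.81

n = ((3.090 + 1.080) / 0.81)²
n = (5.148)²
n ≈ 26.50
Round up to the next whole number: n = 27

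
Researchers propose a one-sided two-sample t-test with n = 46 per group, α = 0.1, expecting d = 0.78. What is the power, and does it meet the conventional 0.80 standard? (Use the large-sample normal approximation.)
Power ≈ 0.99; the study is adequately powered (power ≥ 0.80)

Power calculation (two-sample t-test, normal approximation):
z_β = d · √(n/2) - z_α
z_β = 0.78 · √(46/2) - 1.282
z_β = 0.78 · 4.796 - 1.282
z_β = 2.459

Power = Φ(z_β) = Φ(2.459) ≈ 0.993

Effect size d = 0.78 is medium by Cohen's convention (0.2/0.5/0.8).

Threshold: power ≥ 0.80 is conventionally adequate.
Power ≈ 0.99 → the study is adequately powered (power ≥ 0.80).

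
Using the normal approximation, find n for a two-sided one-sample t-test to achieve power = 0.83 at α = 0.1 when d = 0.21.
n = 154

Sample size formula (one-sample t-test, normal approximation):
n = ((z_{α/2} + z_β) / d)²

z_{α/2} = 1.645 (for α = 0.1, two-sided)
z_β = 0.954 (for power = 0.83)
d = 0.21

n = ((1.645 + 0.954) / 0.21)²
n = (12.376)²
n ≈ 153.17
Round up to the next whole number: n = 154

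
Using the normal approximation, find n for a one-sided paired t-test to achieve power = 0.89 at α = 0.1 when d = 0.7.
n = 13 pairs

Sample size formula (paired t-test, normal approximation):
n = ((z_α + z_β) / d)²

z_α = 1.282 (for α = 0.1, one-sided)
z_β = 1.227 (for power = 0.89)
d = 0.7

n = ((1.282 + 1.227) / 0.7)²
n = (3.584)²
n ≈ 12.85
Round up to the next whole number: n = 13 pairs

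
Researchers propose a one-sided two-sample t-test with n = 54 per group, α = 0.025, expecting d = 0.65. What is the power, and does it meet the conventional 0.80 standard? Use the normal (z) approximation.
Power ≈ 0.92; the study is adequately powered (power ≥ 0.80)

Power calculation (two-sample t-test, normal approximation):
z_β = d · √(n/2) - z_α
z_β = 0.65 · √(54/2) - 1.960
z_β = 0.65 · 5.196 - 1.960
z_β = 1.418

Power = Φ(z_β) = Φ(1.418) ≈ 0.922

Effect size d = 0.65 is medium by Cohen's convention (0.2/0.5/0.8).

Threshold: power ≥ 0.80 is conventionally adequate.
Power ≈ 0.92 → the study is adequately powered (power ≥ 0.80).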